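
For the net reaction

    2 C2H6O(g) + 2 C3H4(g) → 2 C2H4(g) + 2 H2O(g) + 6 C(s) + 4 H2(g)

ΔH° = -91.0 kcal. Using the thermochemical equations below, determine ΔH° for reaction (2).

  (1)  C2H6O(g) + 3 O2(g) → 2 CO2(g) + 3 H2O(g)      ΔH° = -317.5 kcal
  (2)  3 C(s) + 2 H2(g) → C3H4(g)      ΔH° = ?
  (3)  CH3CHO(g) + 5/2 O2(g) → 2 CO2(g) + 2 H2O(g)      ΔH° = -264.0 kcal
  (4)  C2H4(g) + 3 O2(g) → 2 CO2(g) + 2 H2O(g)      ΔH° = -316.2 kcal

ΔH° = 44.2 kcal

(1) × 2 (scale by 2 for the 2 C2H6O(g)): (2)·(-317.5) = -635.0 kcal
(2) reversed and × 2 (C3H4(g) must end up as a reactant; scale by 2 for the 2 C3H4(g)): contributes −2·x
(3): not needed (CH3CHO(g) appears nowhere else).
(4) reversed and × 2 (C2H4(g) must end up as a product; scale by 2 for the 2 C2H4(g)): (-2)·(-316.2) = +632.4 kcal
-91.0 = (-635.0) + (+632.4) − 2·x
x = (-91.0 − (-2.6)) / (-2) = 44.2 kcal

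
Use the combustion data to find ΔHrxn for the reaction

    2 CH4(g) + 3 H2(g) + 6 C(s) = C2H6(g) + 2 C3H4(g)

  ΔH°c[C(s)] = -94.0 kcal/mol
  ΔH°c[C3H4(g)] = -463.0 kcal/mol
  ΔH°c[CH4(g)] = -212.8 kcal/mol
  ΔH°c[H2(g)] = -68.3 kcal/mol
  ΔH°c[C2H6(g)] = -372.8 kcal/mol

ΔHrxn = 104.3 kcal/mol

With combustion enthalpies, reactants minus products:
= [2·(-212.8) + 3·(-68.3) + 6·(-94.0)] − [1·(-372.8) + 2·(-463.0)]
= 104.3 kcal/mol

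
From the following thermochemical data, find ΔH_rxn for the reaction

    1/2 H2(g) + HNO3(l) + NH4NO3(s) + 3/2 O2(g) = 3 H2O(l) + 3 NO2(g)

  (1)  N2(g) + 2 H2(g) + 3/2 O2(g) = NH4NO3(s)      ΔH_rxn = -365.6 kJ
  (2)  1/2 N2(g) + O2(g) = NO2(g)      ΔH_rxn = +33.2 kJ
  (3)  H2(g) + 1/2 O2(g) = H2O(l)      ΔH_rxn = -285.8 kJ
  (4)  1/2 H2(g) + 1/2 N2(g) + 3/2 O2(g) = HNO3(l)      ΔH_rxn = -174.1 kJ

(1) reversed (NH4NO3(s) must end up as a reactant): +365.6 kJ
(2) × 3 (scale by 3 for the 3 NO2(g)): (3)·(+33.2) = +99.6 kJ
(3) × 3 (scale by 3 for the 3 H2O(l)): (3)·(-285.8) = -857.4 kJ
(4) reversed (reverse to put HNO3(l) on the reactant side): +174.1 kJ
ΔH_rxn = (-1)·(-365.6) + (3)·(+33.2) + (3)·(-285.8) + (-1)·(-174.1) = -218.1 kJ

ΔH_rxn = -218.1 kJ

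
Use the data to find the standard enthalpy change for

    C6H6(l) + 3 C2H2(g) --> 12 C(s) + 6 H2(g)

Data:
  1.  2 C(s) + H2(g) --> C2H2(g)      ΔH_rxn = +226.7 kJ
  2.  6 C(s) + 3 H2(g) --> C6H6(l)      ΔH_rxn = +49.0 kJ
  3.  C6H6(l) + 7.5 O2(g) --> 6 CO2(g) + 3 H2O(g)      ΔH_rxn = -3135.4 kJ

ΔH_rxn = -729.1 kJ

eq. 1 reversed and × 3: (-3)·(+226.7) = -680.1 kJ
eq. 2 reversed: -49.0 kJ
eq. 3: not needed.
Since enthalpy is a state function, ΔH_rxn = (-680.1) + (-49.0) = -729.1 kJ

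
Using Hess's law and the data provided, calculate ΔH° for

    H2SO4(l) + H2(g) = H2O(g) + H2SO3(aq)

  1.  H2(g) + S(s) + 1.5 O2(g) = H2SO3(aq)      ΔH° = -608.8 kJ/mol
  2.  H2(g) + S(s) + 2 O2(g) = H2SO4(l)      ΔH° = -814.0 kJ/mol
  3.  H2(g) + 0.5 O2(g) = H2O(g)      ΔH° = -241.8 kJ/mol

eq. 1 as written (H2SO3(aq) already on the product side): -608.8 kJ/mol
eq. 2 reversed (reverse to put H2SO4(l) on the reactant side): +814.0 kJ/mol
eq. 3 as written (H2O(g) already on the product side): -241.8 kJ/mol
ΔH° = (-608.8) + (+814.0) + (-241.8) = -36.6 kJ/mol

ΔH° = -36.6 kJ/mol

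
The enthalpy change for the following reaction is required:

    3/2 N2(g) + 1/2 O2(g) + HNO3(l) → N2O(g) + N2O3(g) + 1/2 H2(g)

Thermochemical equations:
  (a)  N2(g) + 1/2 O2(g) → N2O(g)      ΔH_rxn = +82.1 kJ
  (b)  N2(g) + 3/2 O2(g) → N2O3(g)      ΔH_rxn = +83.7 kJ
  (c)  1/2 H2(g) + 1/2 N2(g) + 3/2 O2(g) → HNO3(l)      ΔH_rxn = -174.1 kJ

ΔH_rxn = 339.9 kJ

(a) as written: +82.1 kJ
(b) as written: +83.7 kJ
(c) reversed: +174.1 kJ
By Hess's law, ΔH_rxn = (1)·(+82.1) + (1)·(+83.7) + (-1)·(-174.1) = 339.9 kJ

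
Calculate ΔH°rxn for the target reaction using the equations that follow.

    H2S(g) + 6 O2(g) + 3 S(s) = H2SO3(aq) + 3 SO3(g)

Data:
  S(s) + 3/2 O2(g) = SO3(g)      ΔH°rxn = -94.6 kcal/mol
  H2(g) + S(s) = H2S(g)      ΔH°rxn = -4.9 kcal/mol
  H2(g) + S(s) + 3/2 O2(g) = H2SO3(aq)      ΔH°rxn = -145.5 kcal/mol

ΔH°rxn = -424.4 kcal/mol

equation 1 × 3 (×3 to match 3 SO3(g) in the target): (3)·(-94.6) = -283.8 kcal/mol
equation 2 reversed (reverse to put H2S(g) on the reactant side): +4.9 kcal/mol
equation 3 as written (H2SO3(aq) already on the product side): -145.5 kcal/mol
Combining the equations, ΔH°rxn = (3)·(-94.6) + (-1)·(-4.9) + (1)·(-145.5) = -424.4 kcal/mol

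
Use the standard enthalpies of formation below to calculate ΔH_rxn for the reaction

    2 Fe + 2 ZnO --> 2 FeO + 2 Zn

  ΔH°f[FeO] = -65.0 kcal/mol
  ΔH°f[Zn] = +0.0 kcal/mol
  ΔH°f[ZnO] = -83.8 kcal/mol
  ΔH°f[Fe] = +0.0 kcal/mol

Products: 2·(-65.0) + 2·(+0.0) = -130.0
Reactants: 2·(+0.0) + 2·(-83.8) = -167.6
ΔH_rxn = (-130.0) − (-167.6) = 37.6 kcal/mol

ΔH_rxn = 37.6 kcal/mol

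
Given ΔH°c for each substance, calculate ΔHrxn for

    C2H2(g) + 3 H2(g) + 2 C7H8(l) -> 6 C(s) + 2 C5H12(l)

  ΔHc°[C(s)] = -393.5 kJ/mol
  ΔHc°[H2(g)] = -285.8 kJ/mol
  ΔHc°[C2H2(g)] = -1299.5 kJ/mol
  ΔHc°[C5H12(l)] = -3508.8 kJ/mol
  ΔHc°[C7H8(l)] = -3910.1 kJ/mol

Using ΔH = Σ nΔHc°(reactants) − Σ nΔHc°(products):
= [1·(-1299.5) + 3·(-285.8) + 2·(-3910.1)] − [6·(-393.5) + 2·(-3508.8)]
= -598.5 kJ/mol

ΔHrxn = -598.5 kJ/mol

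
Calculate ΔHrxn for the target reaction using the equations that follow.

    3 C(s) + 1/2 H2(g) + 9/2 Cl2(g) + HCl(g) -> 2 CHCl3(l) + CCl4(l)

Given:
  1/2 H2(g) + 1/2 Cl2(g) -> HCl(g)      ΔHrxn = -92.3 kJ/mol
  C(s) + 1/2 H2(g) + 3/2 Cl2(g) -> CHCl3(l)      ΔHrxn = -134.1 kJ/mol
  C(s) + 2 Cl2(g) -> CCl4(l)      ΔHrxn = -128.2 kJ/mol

equation 1 reversed (reverse to put HCl(g) on the reactant side): +92.3 kJ/mol
equation 2 × 2 (×2 to match 2 CHCl3(l) in the target): (2)·(-134.1) = -268.2 kJ/mol
equation 3 as written (CCl4(l) already on the product side): -128.2 kJ/mol
ΔHrxn = (-1)·(-92.3) + (2)·(-134.1) + (1)·(-128.2) = -304.1 kJ/mol

ΔHrxn = -304.1 kJ/mol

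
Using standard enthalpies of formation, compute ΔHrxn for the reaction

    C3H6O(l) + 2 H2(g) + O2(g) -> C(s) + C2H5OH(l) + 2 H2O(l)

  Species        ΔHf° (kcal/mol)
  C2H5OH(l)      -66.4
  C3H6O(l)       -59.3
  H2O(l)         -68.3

ΔH°rxn = Σ nΔHf°(products) − Σ nΔHf°(reactants).
Products: 1·(+0.0) + 1·(-66.4) + 2·(-68.3) = -203.0
Reactants: 1·(-59.3) + 2·(+0.0) + 1·(+0.0) = -59.3
ΔHrxn = (-203.0) − (-59.3) = -143.7 kcal/mol

ΔHrxn = -143.7 kcal/mol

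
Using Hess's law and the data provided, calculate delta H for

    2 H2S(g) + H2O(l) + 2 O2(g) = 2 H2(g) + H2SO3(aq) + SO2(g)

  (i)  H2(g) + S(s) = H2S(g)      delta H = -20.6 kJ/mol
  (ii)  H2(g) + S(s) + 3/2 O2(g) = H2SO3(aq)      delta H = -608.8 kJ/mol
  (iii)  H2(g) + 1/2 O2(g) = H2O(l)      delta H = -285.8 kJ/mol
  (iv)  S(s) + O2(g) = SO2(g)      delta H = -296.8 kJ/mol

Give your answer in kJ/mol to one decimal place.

delta H = -578.6 kJ/mol

(i) reversed and × 2: (-2)·(-20.6) = +41.2 kJ/mol
(ii) as written: -608.8 kJ/mol
(iii) reversed: +285.8 kJ/mol
(iv) as written: -296.8 kJ/mol
Combining the equations, delta H = (-2)·(-20.6) + (1)·(-608.8) + (-1)·(-285.8) + (1)·(-296.8) = -578.6 kJ/mol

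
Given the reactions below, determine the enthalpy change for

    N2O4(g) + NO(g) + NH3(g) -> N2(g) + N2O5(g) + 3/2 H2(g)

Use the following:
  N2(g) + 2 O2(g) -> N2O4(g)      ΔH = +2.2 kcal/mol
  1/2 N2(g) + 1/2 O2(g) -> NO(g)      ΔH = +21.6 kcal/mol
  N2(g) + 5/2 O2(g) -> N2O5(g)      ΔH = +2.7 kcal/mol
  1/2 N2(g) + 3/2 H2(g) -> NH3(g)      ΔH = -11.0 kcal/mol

equation 1 reversed (reverse to put N2O4(g) on the reactant side): -2.2 kcal/mol
equation 2 reversed (NO(g) must end up as a reactant): -21.6 kcal/mol
equation 3 as written (N2O5(g) already on the product side): +2.7 kcal/mol
equation 4 reversed (reverse to put NH3(g) on the reactant side): +11.0 kcal/mol
By Hess's law, ΔH = (-2.2) + (-21.6) + (+2.7) + (+11.0) = -10.1 kcal/mol

ΔH = -10.1 kcal/mol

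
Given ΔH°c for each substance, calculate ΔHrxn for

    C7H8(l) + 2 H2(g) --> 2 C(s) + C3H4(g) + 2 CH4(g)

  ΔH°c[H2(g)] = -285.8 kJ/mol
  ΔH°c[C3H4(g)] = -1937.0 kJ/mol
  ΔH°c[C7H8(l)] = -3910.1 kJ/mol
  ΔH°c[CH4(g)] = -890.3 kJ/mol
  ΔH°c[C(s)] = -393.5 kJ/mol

Using ΔH = Σ nΔHc°(reactants) − Σ nΔHc°(products):
= [1·(-3910.1) + 2·(-285.8)] − [2·(-393.5) + 1·(-1937.0) + 2·(-890.3)]
= 22.9 kJ/mol

ΔHrxn = 22.9 kJ/mol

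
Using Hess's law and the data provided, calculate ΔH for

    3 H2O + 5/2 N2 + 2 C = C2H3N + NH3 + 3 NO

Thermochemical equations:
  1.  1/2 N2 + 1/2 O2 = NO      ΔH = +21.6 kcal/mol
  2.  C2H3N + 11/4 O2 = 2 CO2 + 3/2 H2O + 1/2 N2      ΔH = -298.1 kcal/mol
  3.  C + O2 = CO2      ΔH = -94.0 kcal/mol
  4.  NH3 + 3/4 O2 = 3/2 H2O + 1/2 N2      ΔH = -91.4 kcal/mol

ΔH = 266.3 kcal/mol

eq. 1 × 3 (scale by 3 for the 3 NO): (3)·(+21.6) = +64.8 kcal/mol
eq. 2 reversed (C2H3N must end up as a product): +298.1 kcal/mol
eq. 3 × 2 (scale by 2 for the 2 C): (2)·(-94.0) = -188.0 kcal/mol
eq. 4 reversed (NH3 must end up as a product): +91.4 kcal/mol
By Hess's law, ΔH = (3)·(+21.6) + (-1)·(-298.1) + (2)·(-94.0) + (-1)·(-91.4) = 266.3 kcal/mol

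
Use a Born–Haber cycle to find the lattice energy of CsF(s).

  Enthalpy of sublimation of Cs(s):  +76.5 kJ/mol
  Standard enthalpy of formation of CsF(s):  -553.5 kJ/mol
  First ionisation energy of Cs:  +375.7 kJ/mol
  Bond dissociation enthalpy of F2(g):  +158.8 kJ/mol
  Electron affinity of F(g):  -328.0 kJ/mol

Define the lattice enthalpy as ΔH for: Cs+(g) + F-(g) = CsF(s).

ΔHf° = 1·ΔHsub + 1·(ΣIE) + 1/2·D(F2) + 1·EA + U
-553.5 = 1·(+76.5) + 1·(+375.7) + 1/2·(+158.8) + 1·(-328.0) + U
U = -553.5 − (+203.6) = -757.1 kJ/mol

U = -757.1 kJ/mol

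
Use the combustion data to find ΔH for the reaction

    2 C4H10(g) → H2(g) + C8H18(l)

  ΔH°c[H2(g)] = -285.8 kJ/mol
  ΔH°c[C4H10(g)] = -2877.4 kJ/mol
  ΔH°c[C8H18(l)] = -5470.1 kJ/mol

With combustion enthalpies, reactants minus products:
= [2·(-2877.4)] − [1·(-285.8) + 1·(-5470.1)]
= 1.1 kJ/mol

ΔH = 1.1 kJ/mol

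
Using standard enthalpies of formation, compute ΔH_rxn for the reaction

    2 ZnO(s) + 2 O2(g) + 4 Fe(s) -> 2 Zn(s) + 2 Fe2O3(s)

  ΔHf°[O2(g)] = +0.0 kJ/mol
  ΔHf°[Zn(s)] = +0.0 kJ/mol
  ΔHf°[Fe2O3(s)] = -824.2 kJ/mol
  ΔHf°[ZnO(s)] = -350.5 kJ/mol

ΔH°rxn = Σ nΔHf°(products) − Σ nΔHf°(reactants).
Products: 2·(+0.0) + 2·(-824.2) = -1648.4
Reactants: 2·(-350.5) + 2·(+0.0) + 4·(+0.0) = -701.0
ΔH_rxn = (-1648.4) − (-701.0) = -947.4 kJ/mol

ΔH_rxn = -947.4 kJ/mol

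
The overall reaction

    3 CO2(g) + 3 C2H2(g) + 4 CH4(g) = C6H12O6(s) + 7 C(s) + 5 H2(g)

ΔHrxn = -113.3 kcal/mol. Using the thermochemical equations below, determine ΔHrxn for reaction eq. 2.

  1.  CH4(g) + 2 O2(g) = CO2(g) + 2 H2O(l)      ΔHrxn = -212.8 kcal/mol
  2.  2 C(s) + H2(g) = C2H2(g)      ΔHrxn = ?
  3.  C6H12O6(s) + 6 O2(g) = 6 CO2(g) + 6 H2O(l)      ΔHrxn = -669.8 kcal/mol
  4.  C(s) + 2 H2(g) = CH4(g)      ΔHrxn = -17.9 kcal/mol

ΔHrxn = 54.2 kcal/mol

eq. 1 × 3: (3)·(-212.8) = -638.4 kcal/mol
eq. 2 reversed and × 3: contributes −3·x
eq. 3 reversed: +669.8 kcal/mol
eq. 4 reversed: +17.9 kcal/mol
-113.3 = (-638.4) + (+669.8) + (+17.9) − 3·x
x = (-113.3 − (+49.3)) / (-3) = 54.2 kcal/mol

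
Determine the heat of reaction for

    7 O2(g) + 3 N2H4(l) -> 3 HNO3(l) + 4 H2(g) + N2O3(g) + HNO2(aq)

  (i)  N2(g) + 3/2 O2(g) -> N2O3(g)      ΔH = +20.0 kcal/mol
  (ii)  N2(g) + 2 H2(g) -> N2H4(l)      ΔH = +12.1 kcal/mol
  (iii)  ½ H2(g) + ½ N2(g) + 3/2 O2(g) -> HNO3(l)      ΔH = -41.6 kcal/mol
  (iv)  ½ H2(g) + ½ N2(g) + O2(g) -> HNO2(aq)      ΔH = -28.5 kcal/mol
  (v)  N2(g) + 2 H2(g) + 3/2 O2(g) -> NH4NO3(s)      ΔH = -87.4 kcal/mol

ΔH = -169.6 kcal/mol

(i) as written (N2O3(g) already on the product side): +20.0 kcal/mol
(ii) reversed and × 3 (N2H4(l) must end up as a reactant; ×3 to match 3 N2H4(l) in the target): (-3)·(+12.1) = -36.3 kcal/mol
(iii) × 3 (scale by 3 for the 3 HNO3(l)): (3)·(-41.6) = -124.8 kcal/mol
(iv) as written (HNO2(aq) already on the product side): -28.5 kcal/mol
(v): not needed (NH4NO3(s) appears nowhere else).
By Hess's law, ΔH = (+20.0) + (-36.3) + (-124.8) + (-28.5) = -169.6 kcal/mol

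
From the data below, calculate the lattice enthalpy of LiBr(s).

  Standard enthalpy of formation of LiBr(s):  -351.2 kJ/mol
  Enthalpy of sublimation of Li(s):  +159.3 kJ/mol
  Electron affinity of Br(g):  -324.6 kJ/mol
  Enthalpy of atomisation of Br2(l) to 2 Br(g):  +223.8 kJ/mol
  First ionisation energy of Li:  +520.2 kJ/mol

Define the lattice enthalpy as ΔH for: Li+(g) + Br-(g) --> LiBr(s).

U = -818.0 kJ/mol

ΔHf° = 1·ΔHsub + 1·(ΣIE) + 1/2·D(Br2) + 1·EA + U
-351.2 = 1·(+159.3) + 1·(+520.2) + 1/2·(+223.8) + 1·(-324.6) + U
U = -351.2 − (+466.8) = -818.0 kJ/mol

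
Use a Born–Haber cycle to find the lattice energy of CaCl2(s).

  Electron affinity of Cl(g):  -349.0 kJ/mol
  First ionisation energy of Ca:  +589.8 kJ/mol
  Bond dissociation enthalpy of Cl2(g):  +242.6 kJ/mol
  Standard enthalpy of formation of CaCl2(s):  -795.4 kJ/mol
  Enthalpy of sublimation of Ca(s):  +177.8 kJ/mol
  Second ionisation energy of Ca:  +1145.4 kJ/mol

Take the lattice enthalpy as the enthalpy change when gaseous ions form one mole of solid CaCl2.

ΔHf° = 1·ΔHsub + 1·(ΣIE) + 1·D(Cl2) + 2·EA + U
-795.4 = 1·(+177.8) + 1·(+1735.2) + 1·(+242.6) + 2·(-349.0) + U
U = -795.4 − (+1457.6) = -2253.0 kJ/mol

U = -2253.0 kJ/mol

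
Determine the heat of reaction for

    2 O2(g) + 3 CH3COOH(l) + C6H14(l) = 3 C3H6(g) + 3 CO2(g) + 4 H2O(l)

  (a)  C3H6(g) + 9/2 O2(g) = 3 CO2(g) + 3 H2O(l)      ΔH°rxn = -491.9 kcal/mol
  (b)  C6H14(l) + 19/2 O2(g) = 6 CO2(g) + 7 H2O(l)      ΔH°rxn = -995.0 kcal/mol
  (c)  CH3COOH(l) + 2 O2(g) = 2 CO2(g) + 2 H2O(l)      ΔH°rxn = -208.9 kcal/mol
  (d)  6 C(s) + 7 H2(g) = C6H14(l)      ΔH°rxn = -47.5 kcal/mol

ΔH°rxn = -146.0 kcal/mol

(a) reversed and × 3 (C3H6(g) must end up as a product; ×3 to match 3 C3H6(g) in the target): (-3)·(-491.9) = +1475.7 kcal/mol
(b) as written: -995.0 kcal/mol
(c) × 3 (×3 to match 3 CH3COOH(l) in the target): (3)·(-208.9) = -626.7 kcal/mol
(d): not needed (H2(g) appears nowhere else).
By Hess's law, ΔH°rxn = (+1475.7) + (-995.0) + (-626.7) = -146.0 kcal/mol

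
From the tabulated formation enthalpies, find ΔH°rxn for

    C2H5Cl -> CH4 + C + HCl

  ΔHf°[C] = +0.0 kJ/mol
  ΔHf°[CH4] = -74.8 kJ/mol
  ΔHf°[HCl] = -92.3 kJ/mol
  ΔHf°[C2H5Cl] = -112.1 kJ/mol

Products: 1·(-74.8) + 1·(+0.0) + 1·(-92.3) = -167.1
Reactants: 1·(-112.1) = -112.1
ΔH°rxn = (-167.1) − (-112.1) = -55.0 kJ/mol

ΔH°rxn = -55.0 kJ/mol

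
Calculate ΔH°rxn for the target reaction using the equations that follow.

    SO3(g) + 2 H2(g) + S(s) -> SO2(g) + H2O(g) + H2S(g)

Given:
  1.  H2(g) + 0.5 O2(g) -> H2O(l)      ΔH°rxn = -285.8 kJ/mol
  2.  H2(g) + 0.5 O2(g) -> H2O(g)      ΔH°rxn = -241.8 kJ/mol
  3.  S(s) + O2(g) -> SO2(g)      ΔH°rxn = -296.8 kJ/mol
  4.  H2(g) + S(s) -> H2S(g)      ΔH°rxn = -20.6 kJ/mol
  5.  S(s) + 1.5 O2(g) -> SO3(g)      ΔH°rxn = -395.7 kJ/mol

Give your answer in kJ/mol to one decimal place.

eq. 1: not needed.
eq. 2 as written: -241.8 kJ/mol
eq. 3 as written: -296.8 kJ/mol
eq. 4 as written: -20.6 kJ/mol
eq. 5 reversed: +395.7 kJ/mol
Summing the manipulated equations, ΔH°rxn = (1)·(-241.8) + (1)·(-296.8) + (1)·(-20.6) + (-1)·(-395.7) = -163.5 kJ/mol

ΔH°rxn = -163.5 kJ/mol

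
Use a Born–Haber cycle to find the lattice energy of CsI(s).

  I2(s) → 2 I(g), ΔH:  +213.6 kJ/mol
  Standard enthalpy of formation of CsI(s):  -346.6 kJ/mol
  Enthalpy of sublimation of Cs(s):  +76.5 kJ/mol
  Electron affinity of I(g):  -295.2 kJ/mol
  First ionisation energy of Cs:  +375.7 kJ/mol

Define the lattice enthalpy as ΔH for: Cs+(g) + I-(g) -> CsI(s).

ΔHf° = 1·ΔHsub + 1·(ΣIE) + 1/2·D(I2) + 1·EA + U
-346.6 = 1·(+76.5) + 1·(+375.7) + 1/2·(+213.6) + 1·(-295.2) + U
U = -346.6 − (+263.8) = -610.4 kJ/mol

U = -610.4 kJ/mol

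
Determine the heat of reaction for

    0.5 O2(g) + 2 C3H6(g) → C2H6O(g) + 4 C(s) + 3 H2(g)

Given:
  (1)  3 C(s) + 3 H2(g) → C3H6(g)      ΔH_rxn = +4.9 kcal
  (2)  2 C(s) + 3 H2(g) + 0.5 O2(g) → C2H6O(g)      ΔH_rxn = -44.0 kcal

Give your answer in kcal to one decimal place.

(1) reversed and × 2 (reverse to put C3H6(g) on the reactant side; scale by 2 for the 2 C3H6(g)): (-2)·(+4.9) = -9.8 kcal
(2) as written (C2H6O(g) already on the product side): -44.0 kcal
Combining the equations, ΔH_rxn = (-2)·(+4.9) + (1)·(-44.0) = -53.8 kcal

ΔH_rxn = -53.8 kcal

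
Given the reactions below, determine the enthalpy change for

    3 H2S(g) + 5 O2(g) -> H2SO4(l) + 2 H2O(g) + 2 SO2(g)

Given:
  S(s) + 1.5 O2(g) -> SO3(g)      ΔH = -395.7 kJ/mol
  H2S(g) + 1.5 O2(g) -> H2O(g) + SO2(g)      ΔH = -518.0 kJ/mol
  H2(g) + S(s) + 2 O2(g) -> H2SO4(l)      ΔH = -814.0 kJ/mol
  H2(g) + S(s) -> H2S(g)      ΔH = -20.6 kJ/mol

equation 1: not needed (SO3(g) appears nowhere else).
equation 2 × 2 (scale by 2 for the 2 H2O(g)): (2)·(-518.0) = -1036.0 kJ/mol
equation 3 as written (H2SO4(l) already on the product side): -814.0 kJ/mol
equation 4 reversed: +20.6 kJ/mol
ΔH = (2)·(-518.0) + (1)·(-814.0) + (-1)·(-20.6) = -1829.4 kJ/mol

ΔH = -1829.4 kJ/mol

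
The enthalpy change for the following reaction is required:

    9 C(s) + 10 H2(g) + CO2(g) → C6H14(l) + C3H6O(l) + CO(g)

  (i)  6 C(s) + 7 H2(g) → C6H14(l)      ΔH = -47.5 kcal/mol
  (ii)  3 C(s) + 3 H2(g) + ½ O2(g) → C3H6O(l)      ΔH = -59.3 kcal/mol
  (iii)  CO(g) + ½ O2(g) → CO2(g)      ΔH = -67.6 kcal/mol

(i) as written: -47.5 kcal/mol
(ii) as written: -59.3 kcal/mol
(iii) reversed: +67.6 kcal/mol
Combining the equations, ΔH = (1)·(-47.5) + (1)·(-59.3) + (-1)·(-67.6) = -39.2 kcal/mol

ΔH = -39.2 kcal/mol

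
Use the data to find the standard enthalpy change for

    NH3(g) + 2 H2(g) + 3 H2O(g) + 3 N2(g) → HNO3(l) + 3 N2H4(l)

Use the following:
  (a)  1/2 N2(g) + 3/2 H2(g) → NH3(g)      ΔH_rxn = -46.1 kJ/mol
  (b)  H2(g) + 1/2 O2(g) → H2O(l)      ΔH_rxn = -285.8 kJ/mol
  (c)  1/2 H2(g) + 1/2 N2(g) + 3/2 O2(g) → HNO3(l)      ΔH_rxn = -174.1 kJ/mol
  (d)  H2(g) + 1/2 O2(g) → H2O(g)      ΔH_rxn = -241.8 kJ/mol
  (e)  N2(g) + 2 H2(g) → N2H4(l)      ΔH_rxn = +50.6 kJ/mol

ΔH_rxn = 749.2 kJ/mol

(a) reversed: +46.1 kJ/mol
(b): not needed.
(c) as written: -174.1 kJ/mol
(d) reversed and × 3: (-3)·(-241.8) = +725.4 kJ/mol
(e) × 3: (3)·(+50.6) = +151.8 kJ/mol
By Hess's law, ΔH_rxn = (+46.1) + (-174.1) + (+725.4) + (+151.8) = 749.2 kJ/mol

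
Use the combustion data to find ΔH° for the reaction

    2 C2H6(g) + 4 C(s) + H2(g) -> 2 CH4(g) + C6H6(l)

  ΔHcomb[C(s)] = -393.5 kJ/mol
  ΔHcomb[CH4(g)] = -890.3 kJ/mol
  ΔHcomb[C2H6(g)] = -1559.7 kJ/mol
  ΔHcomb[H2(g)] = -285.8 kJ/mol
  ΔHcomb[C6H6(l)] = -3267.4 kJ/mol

ΔH° = 68.8 kJ/mol

Using ΔH = Σ nΔHc°(reactants) − Σ nΔHc°(products):
= [2·(-1559.7) + 4·(-393.5) + 1·(-285.8)] − [2·(-890.3) + 1·(-3267.4)]
= 68.8 kJ/mol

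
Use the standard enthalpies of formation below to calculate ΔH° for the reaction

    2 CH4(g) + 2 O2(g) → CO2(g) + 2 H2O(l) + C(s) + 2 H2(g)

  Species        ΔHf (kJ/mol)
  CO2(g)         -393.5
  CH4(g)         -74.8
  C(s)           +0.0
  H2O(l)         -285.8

ΔH°rxn = Σ nΔHf°(products) − Σ nΔHf°(reactants).
Products: 1·(-393.5) + 2·(-285.8) + 1·(+0.0) + 2·(+0.0) = -965.1
Reactants: 2·(-74.8) + 2·(+0.0) = -149.6
ΔH° = (-965.1) − (-149.6) = -815.5 kJ/mol

ΔH° = -815.5 kJ/mol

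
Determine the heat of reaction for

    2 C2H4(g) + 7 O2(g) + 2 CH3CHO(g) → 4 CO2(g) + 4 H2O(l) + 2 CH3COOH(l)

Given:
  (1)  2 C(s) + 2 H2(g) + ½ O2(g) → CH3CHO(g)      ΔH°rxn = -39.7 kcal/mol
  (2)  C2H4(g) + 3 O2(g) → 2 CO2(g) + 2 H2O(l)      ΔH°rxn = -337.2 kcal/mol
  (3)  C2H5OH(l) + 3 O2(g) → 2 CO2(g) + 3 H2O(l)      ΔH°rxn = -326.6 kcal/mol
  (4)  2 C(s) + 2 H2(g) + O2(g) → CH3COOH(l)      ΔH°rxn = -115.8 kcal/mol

(1) reversed and × 2: (-2)·(-39.7) = +79.4 kcal/mol
(2) × 2: (2)·(-337.2) = -674.4 kcal/mol
(3): not needed.
(4) × 2: (2)·(-115.8) = -231.6 kcal/mol
ΔH°rxn = (+79.4) + (-674.4) + (-231.6) = -826.6 kcal/mol

ΔH°rxn = -826.6 kcal/mol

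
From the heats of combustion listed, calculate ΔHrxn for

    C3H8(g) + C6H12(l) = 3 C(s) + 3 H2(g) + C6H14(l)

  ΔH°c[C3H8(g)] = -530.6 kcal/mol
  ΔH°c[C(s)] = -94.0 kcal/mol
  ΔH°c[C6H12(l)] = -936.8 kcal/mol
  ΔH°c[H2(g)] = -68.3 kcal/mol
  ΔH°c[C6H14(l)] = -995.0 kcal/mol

ΔHrxn = 14.5 kcal/mol

Using ΔH = Σ nΔHc°(reactants) − Σ nΔHc°(products):
= [1·(-530.6) + 1·(-936.8)] − [3·(-94.0) + 3·(-68.3) + 1·(-995.0)]
= 14.5 kcal/mol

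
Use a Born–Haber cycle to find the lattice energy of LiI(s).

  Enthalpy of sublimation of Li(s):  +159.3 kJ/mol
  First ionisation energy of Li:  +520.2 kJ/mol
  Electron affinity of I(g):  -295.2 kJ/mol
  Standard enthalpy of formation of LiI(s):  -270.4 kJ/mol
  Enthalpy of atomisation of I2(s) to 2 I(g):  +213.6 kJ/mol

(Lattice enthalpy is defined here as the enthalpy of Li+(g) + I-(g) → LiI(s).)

ΔHf° = 1·ΔHsub + 1·(ΣIE) + 1/2·D(I2) + 1·EA + U
-270.4 = 1·(+159.3) + 1·(+520.2) + 1/2·(+213.6) + 1·(-295.2) + U
U = -270.4 − (+491.1) = -761.5 kJ/mol

U = -761.5 kJ/mol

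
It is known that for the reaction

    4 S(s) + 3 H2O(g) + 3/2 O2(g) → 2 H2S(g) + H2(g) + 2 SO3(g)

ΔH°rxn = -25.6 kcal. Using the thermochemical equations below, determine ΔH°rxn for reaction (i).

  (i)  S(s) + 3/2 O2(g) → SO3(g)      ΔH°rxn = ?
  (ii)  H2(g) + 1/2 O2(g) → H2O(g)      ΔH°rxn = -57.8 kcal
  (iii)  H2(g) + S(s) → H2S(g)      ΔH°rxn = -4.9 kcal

ΔH°rxn = -94.6 kcal

(i) × 2: contributes 2·x
(ii) reversed and × 3: (-3)·(-57.8) = +173.4 kcal
(iii) × 2: (2)·(-4.9) = -9.8 kcal
-25.6 = (+173.4) + (-9.8) + 2·x
x = (-25.6 − (+163.6)) / (2) = -94.6 kcal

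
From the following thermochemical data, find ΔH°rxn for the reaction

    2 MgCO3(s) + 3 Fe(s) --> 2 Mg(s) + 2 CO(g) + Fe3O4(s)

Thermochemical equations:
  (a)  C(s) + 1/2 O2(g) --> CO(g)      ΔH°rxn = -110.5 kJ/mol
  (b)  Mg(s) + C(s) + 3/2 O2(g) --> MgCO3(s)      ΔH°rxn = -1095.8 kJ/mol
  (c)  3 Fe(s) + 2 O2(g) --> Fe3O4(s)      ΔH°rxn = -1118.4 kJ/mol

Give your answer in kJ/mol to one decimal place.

(a) × 2 (scale by 2 for the 2 CO(g)): (2)·(-110.5) = -221.0 kJ/mol
(b) reversed and × 2 (reverse to put MgCO3(s) on the reactant side; ×2 to match 2 MgCO3(s) in the target): (-2)·(-1095.8) = +2191.6 kJ/mol
(c) as written (Fe3O4(s) already on the product side): -1118.4 kJ/mol
Since enthalpy is a state function, ΔH°rxn = (-221.0) + (+2191.6) + (-1118.4) = 852.2 kJ/mol

ΔH°rxn = 852.2 kJ/mol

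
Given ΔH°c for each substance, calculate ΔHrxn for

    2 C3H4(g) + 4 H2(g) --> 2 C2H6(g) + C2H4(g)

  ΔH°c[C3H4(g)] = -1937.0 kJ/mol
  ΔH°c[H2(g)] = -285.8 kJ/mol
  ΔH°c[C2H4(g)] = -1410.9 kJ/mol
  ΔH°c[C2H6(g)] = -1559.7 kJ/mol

Using ΔH = Σ nΔHc°(reactants) − Σ nΔHc°(products):
= [2·(-1937.0) + 4·(-285.8)] − [2·(-1559.7) + 1·(-1410.9)]
= -486.9 kJ/mol

ΔHrxn = -486.9 kJ/mol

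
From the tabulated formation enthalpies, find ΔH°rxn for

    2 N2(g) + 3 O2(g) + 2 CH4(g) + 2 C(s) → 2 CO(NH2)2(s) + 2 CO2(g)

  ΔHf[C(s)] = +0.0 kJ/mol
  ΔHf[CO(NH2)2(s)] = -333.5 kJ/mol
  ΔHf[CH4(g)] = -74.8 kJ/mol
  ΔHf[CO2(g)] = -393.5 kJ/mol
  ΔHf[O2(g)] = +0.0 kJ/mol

ΔH°rxn = -1304.4 kJ/mol

Products: 2·(-333.5) + 2·(-393.5) = -1454.0
Reactants: 2·(+0.0) + 3·(+0.0) + 2·(-74.8) + 2·(+0.0) = -149.6
ΔH°rxn = (-1454.0) − (-149.6) = -1304.4 kJ/mol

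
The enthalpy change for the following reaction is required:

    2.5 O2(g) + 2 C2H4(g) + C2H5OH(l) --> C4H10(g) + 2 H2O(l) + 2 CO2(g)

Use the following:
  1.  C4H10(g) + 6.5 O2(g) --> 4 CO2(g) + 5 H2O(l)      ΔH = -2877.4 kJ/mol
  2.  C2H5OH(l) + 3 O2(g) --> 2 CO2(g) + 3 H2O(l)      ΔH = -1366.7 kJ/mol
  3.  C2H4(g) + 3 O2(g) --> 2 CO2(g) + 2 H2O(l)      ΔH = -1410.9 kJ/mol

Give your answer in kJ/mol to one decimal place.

eq. 1 reversed: +2877.4 kJ/mol
eq. 2 as written: -1366.7 kJ/mol
eq. 3 × 2: (2)·(-1410.9) = -2821.8 kJ/mol
Combining the equations, ΔH = (-1)·(-2877.4) + (1)·(-1366.7) + (2)·(-1410.9) = -1311.1 kJ/mol

ΔH = -1311.1 kJ/mol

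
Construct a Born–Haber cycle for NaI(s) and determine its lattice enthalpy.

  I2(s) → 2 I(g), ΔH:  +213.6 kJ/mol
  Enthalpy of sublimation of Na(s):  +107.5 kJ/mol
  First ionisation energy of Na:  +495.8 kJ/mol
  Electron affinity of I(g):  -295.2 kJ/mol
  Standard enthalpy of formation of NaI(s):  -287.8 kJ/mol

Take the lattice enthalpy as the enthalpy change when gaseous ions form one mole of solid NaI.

ΔHf° = 1·ΔHsub + 1·(ΣIE) + 1/2·D(I2) + 1·EA + U
-287.8 = 1·(+107.5) + 1·(+495.8) + 1/2·(+213.6) + 1·(-295.2) + U
U = -287.8 − (+414.9) = -702.7 kJ/mol

U = -702.7 kJ/mol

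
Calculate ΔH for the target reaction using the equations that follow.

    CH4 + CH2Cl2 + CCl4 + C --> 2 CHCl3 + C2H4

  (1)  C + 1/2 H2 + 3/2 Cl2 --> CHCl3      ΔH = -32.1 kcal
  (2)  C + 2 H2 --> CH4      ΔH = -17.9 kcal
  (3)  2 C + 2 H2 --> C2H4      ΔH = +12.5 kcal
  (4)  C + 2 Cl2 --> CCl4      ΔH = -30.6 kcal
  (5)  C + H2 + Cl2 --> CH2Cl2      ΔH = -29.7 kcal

(1) × 2: (2)·(-32.1) = -64.2 kcal
(2) reversed: +17.9 kcal
(3) as written: +12.5 kcal
(4) reversed: +30.6 kcal
(5) reversed: +29.7 kcal
Since enthalpy is a state function, ΔH = (2)·(-32.1) + (-1)·(-17.9) + (1)·(+12.5) + (-1)·(-30.6) + (-1)·(-29.7) = 26.5 kcal

ΔH = 26.5 kcal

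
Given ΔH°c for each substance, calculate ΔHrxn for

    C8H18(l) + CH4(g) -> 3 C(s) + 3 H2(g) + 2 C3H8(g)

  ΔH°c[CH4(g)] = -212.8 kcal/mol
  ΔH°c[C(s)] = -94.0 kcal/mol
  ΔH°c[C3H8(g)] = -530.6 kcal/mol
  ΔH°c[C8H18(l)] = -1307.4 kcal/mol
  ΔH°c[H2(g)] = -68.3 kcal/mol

ΔHrxn = 27.9 kcal/mol

Using ΔH = Σ nΔHc°(reactants) − Σ nΔHc°(products):
= [1·(-1307.4) + 1·(-212.8)] − [3·(-94.0) + 3·(-68.3) + 2·(-530.6)]
= 27.9 kcal/mol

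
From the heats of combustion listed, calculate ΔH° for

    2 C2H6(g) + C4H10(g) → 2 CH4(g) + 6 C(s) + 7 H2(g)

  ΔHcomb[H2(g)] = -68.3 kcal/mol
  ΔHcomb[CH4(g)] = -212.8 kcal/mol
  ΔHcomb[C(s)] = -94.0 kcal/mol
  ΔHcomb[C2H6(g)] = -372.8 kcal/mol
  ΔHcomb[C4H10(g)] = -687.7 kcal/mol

With combustion enthalpies, reactants minus products:
= [2·(-372.8) + 1·(-687.7)] − [2·(-212.8) + 6·(-94.0) + 7·(-68.3)]
= 34.4 kcal/mol

ΔH° = 34.4 kcal/mol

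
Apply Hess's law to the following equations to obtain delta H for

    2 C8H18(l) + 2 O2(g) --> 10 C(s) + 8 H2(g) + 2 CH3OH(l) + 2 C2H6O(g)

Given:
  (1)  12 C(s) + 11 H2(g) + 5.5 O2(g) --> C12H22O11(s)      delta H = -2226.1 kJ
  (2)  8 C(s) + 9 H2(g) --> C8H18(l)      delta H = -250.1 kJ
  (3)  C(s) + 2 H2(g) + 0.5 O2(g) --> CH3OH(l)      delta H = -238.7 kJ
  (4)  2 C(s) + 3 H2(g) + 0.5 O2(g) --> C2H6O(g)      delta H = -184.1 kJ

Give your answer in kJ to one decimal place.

(1): not needed (C12H22O11(s) appears nowhere else).
(2) reversed and × 2 (C8H18(l) must end up as a reactant; ×2 to match 2 C8H18(l) in the target): (-2)·(-250.1) = +500.2 kJ
(3) × 2 (×2 to match 2 CH3OH(l) in the target): (2)·(-238.7) = -477.4 kJ
(4) × 2 (×2 to match 2 C2H6O(g) in the target): (2)·(-184.1) = -368.2 kJ
delta H = (-2)·(-250.1) + (2)·(-238.7) + (2)·(-184.1) = -345.4 kJ

delta H = -345.4 kJ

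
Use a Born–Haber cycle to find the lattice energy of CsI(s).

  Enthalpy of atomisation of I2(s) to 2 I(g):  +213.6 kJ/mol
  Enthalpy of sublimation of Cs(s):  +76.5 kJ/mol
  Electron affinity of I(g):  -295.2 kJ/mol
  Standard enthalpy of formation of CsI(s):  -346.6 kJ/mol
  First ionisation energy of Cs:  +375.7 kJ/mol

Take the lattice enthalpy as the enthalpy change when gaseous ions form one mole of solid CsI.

U = -610.4 kJ/mol

ΔHf° = 1·ΔHsub + 1·(ΣIE) + 1/2·D(I2) + 1·EA + U
-346.6 = 1·(+76.5) + 1·(+375.7) + 1/2·(+213.6) + 1·(-295.2) + U
U = -346.6 − (+263.8) = -610.4 kJ/mol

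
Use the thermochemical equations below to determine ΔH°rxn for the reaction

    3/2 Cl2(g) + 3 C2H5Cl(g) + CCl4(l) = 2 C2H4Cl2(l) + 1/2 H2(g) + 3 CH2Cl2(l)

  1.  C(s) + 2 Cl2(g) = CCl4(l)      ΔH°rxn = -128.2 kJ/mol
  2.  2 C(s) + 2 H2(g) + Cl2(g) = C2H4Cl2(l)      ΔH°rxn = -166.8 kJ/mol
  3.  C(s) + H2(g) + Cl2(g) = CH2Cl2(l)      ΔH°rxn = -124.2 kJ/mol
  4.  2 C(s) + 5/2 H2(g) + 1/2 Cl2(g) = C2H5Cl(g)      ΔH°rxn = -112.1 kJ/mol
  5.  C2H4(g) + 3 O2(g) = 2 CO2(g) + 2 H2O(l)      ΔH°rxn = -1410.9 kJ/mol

eq. 1 reversed: +128.2 kJ/mol
eq. 2 × 2: (2)·(-166.8) = -333.6 kJ/mol
eq. 3 × 3: (3)·(-124.2) = -372.6 kJ/mol
eq. 4 reversed and × 3: (-3)·(-112.1) = +336.3 kJ/mol
eq. 5: not needed.
ΔH°rxn = (-1)·(-128.2) + (2)·(-166.8) + (3)·(-124.2) + (-3)·(-112.1) = -241.7 kJ/mol

ΔH°rxn = -241.7 kJ/mol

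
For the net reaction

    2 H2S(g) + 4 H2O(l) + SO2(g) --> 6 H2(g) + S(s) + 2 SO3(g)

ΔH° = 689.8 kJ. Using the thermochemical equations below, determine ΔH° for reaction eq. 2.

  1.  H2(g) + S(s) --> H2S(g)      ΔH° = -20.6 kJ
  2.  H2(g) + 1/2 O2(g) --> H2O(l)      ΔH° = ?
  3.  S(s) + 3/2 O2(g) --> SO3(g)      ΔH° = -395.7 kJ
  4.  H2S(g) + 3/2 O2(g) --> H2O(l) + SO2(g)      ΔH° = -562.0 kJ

eq. 1 reversed and × 3: (-3)·(-20.6) = +61.8 kJ
eq. 2 reversed and × 3: contributes −3·x
eq. 3 × 2 (scale by 2 for the 2 SO3(g)): (2)·(-395.7) = -791.4 kJ
eq. 4 reversed (reverse to put SO2(g) on the reactant side): +562.0 kJ
+689.8 = (+61.8) + (-791.4) + (+562.0) − 3·x
x = (+689.8 − (-167.6)) / (-3) = -285.8 kJ

ΔH° = -285.8 kJ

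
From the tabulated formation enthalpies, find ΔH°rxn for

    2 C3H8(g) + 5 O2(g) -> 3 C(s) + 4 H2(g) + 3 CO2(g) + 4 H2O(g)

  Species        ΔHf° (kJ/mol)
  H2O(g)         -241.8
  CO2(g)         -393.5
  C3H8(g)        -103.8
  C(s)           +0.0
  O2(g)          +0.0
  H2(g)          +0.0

ΔH°rxn = -1940.1 kJ/mol

ΔH°rxn = Σ nΔHf°(products) − Σ nΔHf°(reactants).
Products: 3·(+0.0) + 4·(+0.0) + 3·(-393.5) + 4·(-241.8) = -2147.7
Reactants: 2·(-103.8) + 5·(+0.0) = -207.6
ΔH°rxn = (-2147.7) − (-207.6) = -1940.1 kJ/mol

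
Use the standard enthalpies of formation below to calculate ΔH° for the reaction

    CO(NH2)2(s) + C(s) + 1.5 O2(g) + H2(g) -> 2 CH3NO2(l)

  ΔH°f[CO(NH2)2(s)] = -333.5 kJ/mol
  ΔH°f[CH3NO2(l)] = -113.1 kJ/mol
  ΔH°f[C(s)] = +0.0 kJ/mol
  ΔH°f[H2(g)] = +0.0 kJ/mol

Products: 2·(-113.1) = -226.2
Reactants: 1·(-333.5) + 1·(+0.0) + 3/2·(+0.0) + 1·(+0.0) = -333.5
ΔH° = (-226.2) − (-333.5) = 107.3 kJ/mol

ΔH° = 107.3 kJ/mol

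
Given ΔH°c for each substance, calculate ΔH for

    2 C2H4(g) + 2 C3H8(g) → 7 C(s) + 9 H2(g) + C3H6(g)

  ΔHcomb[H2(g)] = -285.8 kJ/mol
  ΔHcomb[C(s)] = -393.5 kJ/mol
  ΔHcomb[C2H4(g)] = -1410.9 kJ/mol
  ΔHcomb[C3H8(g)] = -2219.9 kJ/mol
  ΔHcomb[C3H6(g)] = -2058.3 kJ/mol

With combustion enthalpies, reactants minus products:
= [2·(-1410.9) + 2·(-2219.9)] − [7·(-393.5) + 9·(-285.8) + 1·(-2058.3)]
= 123.4 kJ/mol

ΔH = 123.4 kJ/mol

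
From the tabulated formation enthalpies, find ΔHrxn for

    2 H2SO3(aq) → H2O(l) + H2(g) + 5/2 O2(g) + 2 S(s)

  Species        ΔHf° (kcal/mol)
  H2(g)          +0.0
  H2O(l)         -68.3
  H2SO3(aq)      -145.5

ΔHrxn = 222.7 kcal/mol

Products: 1·(-68.3) + 1·(+0.0) + 5/2·(+0.0) + 2·(+0.0) = -68.3
Reactants: 2·(-145.5) = -291.0
ΔHrxn = (-68.3) − (-291.0) = 222.7 kcal/mol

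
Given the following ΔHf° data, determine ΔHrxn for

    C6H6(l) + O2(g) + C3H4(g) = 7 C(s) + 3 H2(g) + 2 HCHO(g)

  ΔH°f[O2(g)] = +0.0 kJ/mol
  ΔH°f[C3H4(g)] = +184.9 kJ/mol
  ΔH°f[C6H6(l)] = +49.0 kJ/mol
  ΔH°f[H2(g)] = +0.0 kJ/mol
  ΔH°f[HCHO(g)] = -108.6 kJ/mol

ΔHrxn = -451.1 kJ/mol

Products: 7·(+0.0) + 3·(+0.0) + 2·(-108.6) = -217.2
Reactants: 1·(+49.0) + 1·(+0.0) + 1·(+184.9) = +233.9
ΔHrxn = (-217.2) − (+233.9) = -451.1 kJ/mol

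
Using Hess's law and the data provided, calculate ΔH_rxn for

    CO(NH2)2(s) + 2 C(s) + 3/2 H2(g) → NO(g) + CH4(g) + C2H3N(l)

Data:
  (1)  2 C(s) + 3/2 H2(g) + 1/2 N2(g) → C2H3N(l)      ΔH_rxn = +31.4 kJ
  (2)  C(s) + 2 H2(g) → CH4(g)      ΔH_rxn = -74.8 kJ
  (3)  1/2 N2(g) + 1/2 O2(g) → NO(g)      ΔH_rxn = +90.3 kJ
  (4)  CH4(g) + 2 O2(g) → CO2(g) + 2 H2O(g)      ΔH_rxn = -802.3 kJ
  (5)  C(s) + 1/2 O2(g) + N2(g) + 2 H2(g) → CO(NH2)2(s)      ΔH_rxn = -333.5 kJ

(1) as written: +31.4 kJ
(2) as written: -74.8 kJ
(3) as written: +90.3 kJ
(4): not needed.
(5) reversed: +333.5 kJ
ΔH_rxn = (+31.4) + (-74.8) + (+90.3) + (+333.5) = 380.4 kJ

ΔH_rxn = 380.4 kJ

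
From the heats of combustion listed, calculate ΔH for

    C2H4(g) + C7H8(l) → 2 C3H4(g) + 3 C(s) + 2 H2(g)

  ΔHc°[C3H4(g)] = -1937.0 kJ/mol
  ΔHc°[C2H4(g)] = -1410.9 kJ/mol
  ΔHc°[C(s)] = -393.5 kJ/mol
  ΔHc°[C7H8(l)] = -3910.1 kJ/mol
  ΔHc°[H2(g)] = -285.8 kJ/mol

Using ΔH = Σ nΔHc°(reactants) − Σ nΔHc°(products):
= [1·(-1410.9) + 1·(-3910.1)] − [2·(-1937.0) + 3·(-393.5) + 2·(-285.8)]
= 305.1 kJ/mol

ΔH = 305.1 kJ/mol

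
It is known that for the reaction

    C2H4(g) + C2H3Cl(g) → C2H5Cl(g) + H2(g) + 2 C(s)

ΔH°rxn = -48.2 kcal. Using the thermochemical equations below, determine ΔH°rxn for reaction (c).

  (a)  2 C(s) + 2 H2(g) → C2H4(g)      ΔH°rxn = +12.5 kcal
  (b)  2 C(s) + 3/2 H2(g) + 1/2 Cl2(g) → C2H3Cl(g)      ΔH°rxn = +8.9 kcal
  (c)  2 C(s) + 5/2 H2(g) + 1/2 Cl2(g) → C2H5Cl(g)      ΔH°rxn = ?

(a) reversed (C2H4(g) must end up as a reactant): -12.5 kcal
(b) reversed (C2H3Cl(g) must end up as a reactant): -8.9 kcal
(c) as written (C2H5Cl(g) already on the product side): contributes x
-48.2 = (-12.5) + (-8.9) + x
x = (-48.2 − (-21.4)) / (1) = -26.8 kcal

ΔH°rxn = -26.8 kcal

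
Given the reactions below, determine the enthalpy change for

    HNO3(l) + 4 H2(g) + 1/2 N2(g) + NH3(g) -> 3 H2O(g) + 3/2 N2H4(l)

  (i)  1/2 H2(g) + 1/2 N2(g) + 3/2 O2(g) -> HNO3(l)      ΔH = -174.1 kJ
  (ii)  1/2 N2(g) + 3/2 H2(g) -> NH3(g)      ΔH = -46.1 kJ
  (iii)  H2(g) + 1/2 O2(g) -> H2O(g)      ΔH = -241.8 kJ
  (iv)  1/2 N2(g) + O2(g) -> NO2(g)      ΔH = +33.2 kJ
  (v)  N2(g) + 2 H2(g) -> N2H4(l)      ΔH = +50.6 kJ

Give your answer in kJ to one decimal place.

(i) reversed (reverse to put HNO3(l) on the reactant side): +174.1 kJ
(ii) reversed (reverse to put NH3(g) on the reactant side): +46.1 kJ
(iii) × 3 (×3 to match 3 H2O(g) in the target): (3)·(-241.8) = -725.4 kJ
(iv): not needed (NO2(g) appears nowhere else).
(v) × 3/2 (×3/2 to match 3/2 N2H4(l) in the target): (3/2)·(+50.6) = +75.9 kJ
ΔH = (-1)·(-174.1) + (-1)·(-46.1) + (3)·(-241.8) + (3/2)·(+50.6) = -429.3 kJ

ΔH = -429.3 kJ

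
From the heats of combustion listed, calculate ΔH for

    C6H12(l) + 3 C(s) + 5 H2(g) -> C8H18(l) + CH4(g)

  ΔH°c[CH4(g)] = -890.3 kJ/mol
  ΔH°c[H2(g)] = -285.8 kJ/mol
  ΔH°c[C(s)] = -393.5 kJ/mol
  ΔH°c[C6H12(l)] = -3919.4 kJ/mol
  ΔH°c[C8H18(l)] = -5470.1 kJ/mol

ΔH = -168.5 kJ/mol

With combustion enthalpies, reactants minus products:
= [1·(-3919.4) + 3·(-393.5) + 5·(-285.8)] − [1·(-5470.1) + 1·(-890.3)]
= -168.5 kJ/mol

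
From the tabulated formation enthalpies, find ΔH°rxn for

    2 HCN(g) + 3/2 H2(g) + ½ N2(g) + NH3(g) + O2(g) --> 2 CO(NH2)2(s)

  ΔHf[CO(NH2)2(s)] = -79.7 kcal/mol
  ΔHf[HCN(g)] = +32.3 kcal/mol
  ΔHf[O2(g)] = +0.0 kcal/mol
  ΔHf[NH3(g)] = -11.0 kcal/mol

ΔH°rxn = -213.0 kcal/mol

ΔH°rxn = Σ nΔHf°(products) − Σ nΔHf°(reactants).
Products: 2·(-79.7) = -159.4
Reactants: 2·(+32.3) + 3/2·(+0.0) + 1/2·(+0.0) + 1·(-11.0) + 1·(+0.0) = +53.6
ΔH°rxn = (-159.4) − (+53.6) = -213.0 kcal/mol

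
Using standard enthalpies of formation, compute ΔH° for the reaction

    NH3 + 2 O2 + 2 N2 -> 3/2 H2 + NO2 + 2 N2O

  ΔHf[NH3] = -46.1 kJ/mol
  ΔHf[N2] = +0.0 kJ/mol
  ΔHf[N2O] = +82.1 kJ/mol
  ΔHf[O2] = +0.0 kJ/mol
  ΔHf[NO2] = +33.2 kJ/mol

Products: 3/2·(+0.0) + 1·(+33.2) + 2·(+82.1) = +197.4
Reactants: 1·(-46.1) + 2·(+0.0) + 2·(+0.0) = -46.1
ΔH° = (+197.4) − (-46.1) = 243.5 kJ/mol

ΔH° = 243.5 kJ/mol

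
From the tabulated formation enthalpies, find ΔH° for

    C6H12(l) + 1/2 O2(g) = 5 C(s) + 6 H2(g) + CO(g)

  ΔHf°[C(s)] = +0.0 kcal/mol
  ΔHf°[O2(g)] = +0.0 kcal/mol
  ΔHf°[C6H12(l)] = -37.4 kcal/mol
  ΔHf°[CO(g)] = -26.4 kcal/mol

ΔH°rxn = Σ nΔHf°(products) − Σ nΔHf°(reactants).
Products: 5·(+0.0) + 6·(+0.0) + 1·(-26.4) = -26.4
Reactants: 1·(-37.4) + 1/2·(+0.0) = -37.4
ΔH° = (-26.4) − (-37.4) = 11.0 kcal/mol

ΔH° = 11.0 kcal/mol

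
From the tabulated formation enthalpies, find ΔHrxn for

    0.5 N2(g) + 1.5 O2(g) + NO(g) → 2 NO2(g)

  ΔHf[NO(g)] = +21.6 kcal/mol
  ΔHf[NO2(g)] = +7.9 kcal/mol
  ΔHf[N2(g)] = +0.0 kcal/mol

ΔH°rxn = Σ nΔHf°(products) − Σ nΔHf°(reactants).
Products: 2·(+7.9) = +15.8
Reactants: 1/2·(+0.0) + 3/2·(+0.0) + 1·(+21.6) = +21.6
ΔHrxn = (+15.8) − (+21.6) = -5.8 kcal/mol

ΔHrxn = -5.8 kcal/mol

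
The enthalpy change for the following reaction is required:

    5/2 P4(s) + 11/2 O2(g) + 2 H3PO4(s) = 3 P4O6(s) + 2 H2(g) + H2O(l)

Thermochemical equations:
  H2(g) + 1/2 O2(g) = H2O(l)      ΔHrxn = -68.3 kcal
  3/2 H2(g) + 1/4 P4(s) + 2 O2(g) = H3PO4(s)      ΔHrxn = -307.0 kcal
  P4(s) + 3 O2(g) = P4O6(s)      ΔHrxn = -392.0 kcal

equation 1 as written: -68.3 kcal
equation 2 reversed and × 2: (-2)·(-307.0) = +614.0 kcal
equation 3 × 3: (3)·(-392.0) = -1176.0 kcal
ΔHrxn = (-68.3) + (+614.0) + (-1176.0) = -630.3 kcal

ΔHrxn = -630.3 kcal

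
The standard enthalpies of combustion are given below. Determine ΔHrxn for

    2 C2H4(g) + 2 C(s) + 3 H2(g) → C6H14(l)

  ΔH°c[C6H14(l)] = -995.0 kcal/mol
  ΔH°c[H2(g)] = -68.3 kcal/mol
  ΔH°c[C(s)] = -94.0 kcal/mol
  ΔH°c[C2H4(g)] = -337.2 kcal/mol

With combustion enthalpies, reactants minus products:
= [2·(-337.2) + 2·(-94.0) + 3·(-68.3)] − [1·(-995.0)]
= -72.3 kcal/mol

ΔHrxn = -72.3 kcal/mol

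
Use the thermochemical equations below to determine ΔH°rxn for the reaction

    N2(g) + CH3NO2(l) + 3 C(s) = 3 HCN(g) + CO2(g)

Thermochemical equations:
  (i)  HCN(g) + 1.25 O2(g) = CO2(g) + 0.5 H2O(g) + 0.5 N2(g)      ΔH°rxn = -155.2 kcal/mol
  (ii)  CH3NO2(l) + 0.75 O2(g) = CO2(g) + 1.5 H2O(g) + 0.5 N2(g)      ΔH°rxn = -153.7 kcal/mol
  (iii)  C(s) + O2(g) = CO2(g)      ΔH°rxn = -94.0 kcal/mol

(i) reversed and × 3 (reverse to put HCN(g) on the product side; ×3 to match 3 HCN(g) in the target): (-3)·(-155.2) = +465.6 kcal/mol
(ii) as written (CH3NO2(l) already on the reactant side): -153.7 kcal/mol
(iii) × 3 (scale by 3 for the 3 C(s)): (3)·(-94.0) = -282.0 kcal/mol
Combining the equations, ΔH°rxn = (+465.6) + (-153.7) + (-282.0) = 29.9 kcal/mol

ΔH°rxn = 29.9 kcal/mol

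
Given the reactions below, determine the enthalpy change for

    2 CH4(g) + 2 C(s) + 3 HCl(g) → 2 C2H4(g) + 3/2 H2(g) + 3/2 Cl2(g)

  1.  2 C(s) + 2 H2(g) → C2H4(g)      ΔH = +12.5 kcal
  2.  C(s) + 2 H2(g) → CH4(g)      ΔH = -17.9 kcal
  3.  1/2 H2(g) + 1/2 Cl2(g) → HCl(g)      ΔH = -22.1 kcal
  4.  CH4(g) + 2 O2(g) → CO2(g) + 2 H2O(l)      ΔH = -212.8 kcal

eq. 1 × 2 (scale by 2 for the 2 C2H4(g)): (2)·(+12.5) = +25.0 kcal
eq. 2 reversed and × 2: (-2)·(-17.9) = +35.8 kcal
eq. 3 reversed and × 3 (reverse to put HCl(g) on the reactant side; ×3 to match 3 HCl(g) in the target): (-3)·(-22.1) = +66.3 kcal
eq. 4: not needed (CO2(g) appears nowhere else).
Combining the equations, ΔH = (2)·(+12.5) + (-2)·(-17.9) + (-3)·(-22.1) = 127.1 kcal

ΔH = 127.1 kcal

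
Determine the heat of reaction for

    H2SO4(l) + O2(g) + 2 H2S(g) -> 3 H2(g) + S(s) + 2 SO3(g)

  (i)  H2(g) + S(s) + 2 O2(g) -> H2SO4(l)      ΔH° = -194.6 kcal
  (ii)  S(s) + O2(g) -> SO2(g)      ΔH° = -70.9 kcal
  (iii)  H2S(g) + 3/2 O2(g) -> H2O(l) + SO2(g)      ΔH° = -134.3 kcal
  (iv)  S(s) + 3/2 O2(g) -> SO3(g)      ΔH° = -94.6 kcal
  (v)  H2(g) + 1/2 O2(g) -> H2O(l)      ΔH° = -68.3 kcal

ΔH° = 15.2 kcal

(i) reversed (reverse to put H2SO4(l) on the reactant side): +194.6 kcal
(ii) reversed and × 2: (-2)·(-70.9) = +141.8 kcal
(iii) × 2 (scale by 2 for the 2 H2S(g)): (2)·(-134.3) = -268.6 kcal
(iv) × 2 (scale by 2 for the 2 SO3(g)): (2)·(-94.6) = -189.2 kcal
(v) reversed and × 2: (-2)·(-68.3) = +136.6 kcal
Summing the manipulated equations, ΔH° = (-1)·(-194.6) + (-2)·(-70.9) + (2)·(-134.3) + (2)·(-94.6) + (-2)·(-68.3) = 15.2 kcal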